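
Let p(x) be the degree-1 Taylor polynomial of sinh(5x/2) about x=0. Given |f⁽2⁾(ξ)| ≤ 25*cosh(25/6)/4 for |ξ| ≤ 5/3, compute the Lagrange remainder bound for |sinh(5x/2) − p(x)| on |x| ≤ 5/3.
625*cosh(25/6)/72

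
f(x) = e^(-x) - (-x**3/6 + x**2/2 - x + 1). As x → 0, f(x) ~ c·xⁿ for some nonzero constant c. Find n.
4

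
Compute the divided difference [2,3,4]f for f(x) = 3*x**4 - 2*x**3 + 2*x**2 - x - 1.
149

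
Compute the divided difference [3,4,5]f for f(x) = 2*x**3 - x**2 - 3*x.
23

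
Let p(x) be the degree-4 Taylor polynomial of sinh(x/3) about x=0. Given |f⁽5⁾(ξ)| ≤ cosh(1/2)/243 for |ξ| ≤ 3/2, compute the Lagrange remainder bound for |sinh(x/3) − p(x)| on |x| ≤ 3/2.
cosh(1/2)/3840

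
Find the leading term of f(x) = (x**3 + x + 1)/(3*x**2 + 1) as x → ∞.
x/3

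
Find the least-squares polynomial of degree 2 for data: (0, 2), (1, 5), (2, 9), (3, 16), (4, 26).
78/35 + (73/70)x + (17/14)x²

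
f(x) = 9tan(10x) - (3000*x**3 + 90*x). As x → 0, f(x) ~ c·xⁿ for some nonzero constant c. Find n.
5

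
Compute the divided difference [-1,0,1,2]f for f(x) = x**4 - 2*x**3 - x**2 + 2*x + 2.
0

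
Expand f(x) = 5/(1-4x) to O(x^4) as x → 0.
5 + 20*x + 80*x**2 + 320*x**3 + O(x**4)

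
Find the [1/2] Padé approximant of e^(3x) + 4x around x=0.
(569*x/89 + 1)/(-45*x**2/178 - 54*x/89 + 1)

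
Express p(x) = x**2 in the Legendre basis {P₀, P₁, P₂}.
(1/3)P₀ + (2/3)P₂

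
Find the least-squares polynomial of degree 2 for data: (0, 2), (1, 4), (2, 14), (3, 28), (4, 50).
66/35 + (-4/7)x + (22/7)x²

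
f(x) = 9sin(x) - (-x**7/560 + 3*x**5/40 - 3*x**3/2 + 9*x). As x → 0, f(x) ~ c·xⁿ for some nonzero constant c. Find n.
9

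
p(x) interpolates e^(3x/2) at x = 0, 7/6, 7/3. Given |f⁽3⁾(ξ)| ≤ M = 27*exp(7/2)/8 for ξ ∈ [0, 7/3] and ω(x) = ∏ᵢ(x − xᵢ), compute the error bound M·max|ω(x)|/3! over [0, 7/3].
343*sqrt(3)*exp(7/2)/1728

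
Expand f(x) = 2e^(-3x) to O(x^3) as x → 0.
2 - 6*x + 9*x**2 + O(x**3)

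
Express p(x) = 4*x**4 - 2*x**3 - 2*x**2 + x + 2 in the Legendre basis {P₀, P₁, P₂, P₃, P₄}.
(32/15)P₀ + (-1/5)P₁ + (20/21)P₂ + (-4/5)P₃ + (32/35)P₄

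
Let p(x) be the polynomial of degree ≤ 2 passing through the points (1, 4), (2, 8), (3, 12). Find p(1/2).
2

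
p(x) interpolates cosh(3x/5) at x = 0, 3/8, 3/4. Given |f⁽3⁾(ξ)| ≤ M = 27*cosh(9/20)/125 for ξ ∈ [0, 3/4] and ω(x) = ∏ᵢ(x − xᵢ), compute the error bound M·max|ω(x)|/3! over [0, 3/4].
27*sqrt(3)*cosh(9/20)/64000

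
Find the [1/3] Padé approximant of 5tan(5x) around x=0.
25*x/(1 - 25*x**2/3)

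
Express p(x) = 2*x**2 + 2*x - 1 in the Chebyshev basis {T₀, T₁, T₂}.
(2)T₁ + T₂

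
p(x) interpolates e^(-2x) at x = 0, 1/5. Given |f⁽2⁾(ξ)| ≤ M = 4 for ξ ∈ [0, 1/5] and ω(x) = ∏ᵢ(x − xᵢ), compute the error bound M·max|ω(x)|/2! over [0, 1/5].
1/50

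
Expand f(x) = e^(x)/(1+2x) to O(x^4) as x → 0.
1 - x + 5*x**2/2 - 29*x**3/6 + O(x**4)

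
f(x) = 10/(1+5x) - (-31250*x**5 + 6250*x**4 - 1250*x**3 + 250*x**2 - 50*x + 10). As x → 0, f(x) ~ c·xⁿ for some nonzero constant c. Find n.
6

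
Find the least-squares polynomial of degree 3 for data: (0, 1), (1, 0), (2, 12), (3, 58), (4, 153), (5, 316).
10/9 + (-536/189)x + (-104/63)x² + (80/27)x³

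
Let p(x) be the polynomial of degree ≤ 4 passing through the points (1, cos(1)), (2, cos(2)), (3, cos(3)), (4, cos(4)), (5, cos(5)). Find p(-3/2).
5005*cos(3)/64 + 1155*cos(5)/128 + 3003*cos(1)/128 - 1365*cos(4)/32 - 2145*cos(2)/32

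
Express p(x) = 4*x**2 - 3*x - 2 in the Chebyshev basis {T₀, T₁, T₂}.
(-3)T₁ + (2)T₂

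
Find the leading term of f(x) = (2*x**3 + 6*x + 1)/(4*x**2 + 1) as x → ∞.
x/2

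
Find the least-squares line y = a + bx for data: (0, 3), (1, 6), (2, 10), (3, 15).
a = 5/2, b = 4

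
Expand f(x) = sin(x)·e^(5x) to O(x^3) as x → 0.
x + 5*x**2 + O(x**3)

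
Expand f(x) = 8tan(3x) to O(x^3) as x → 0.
24*x + O(x**3)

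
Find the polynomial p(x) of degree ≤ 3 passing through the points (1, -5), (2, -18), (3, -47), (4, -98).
-x**3 - 2*x**2 - 2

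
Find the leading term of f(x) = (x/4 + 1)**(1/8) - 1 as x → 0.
x/32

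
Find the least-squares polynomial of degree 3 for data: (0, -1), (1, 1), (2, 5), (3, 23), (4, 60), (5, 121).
-13/18 + (79/108)x + (-19/18)x² + (125/108)x³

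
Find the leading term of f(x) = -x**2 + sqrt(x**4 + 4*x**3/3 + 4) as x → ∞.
2*x/3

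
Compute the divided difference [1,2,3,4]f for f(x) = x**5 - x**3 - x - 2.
64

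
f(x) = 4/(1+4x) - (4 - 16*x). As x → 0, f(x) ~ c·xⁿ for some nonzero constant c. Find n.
2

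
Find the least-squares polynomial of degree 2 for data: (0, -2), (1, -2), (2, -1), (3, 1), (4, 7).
-61/35 + (-113/70)x + (13/14)x²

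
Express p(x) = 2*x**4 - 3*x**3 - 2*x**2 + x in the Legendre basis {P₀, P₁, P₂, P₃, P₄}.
(-4/15)P₀ + (-4/5)P₁ + (-4/21)P₂ + (-6/5)P₃ + (16/35)P₄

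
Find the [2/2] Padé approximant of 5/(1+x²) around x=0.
5/(x**2 + 1)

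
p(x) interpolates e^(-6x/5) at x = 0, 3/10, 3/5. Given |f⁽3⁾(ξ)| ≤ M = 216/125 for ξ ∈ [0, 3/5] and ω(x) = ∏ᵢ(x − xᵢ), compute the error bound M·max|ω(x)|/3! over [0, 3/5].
27*sqrt(3)/15625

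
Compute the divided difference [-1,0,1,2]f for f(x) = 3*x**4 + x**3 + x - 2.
7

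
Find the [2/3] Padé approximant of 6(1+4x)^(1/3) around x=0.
(112*x**2/3 + 32*x + 6)/(-32*x**3/81 + 8*x**2/3 + 4*x + 1)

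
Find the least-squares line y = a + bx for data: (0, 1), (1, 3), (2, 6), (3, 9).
a = 7/10, b = 27/10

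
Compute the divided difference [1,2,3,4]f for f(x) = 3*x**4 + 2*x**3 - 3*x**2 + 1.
32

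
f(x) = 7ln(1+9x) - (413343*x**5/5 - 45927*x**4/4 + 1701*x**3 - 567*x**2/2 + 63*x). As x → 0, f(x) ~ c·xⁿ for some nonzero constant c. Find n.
6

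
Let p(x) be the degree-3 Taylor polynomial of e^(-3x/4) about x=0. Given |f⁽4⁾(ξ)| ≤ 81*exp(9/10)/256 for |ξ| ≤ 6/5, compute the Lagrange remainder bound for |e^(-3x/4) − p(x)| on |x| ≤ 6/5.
2187*exp(9/10)/80000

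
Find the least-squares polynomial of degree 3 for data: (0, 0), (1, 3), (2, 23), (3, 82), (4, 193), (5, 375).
1/6 + (-421/252)x + (43/42)x² + (103/36)x³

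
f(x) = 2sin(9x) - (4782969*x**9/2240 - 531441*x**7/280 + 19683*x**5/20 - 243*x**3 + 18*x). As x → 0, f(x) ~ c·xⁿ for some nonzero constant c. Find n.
11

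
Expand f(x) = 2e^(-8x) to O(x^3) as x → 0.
2 - 16*x + 64*x**2 + O(x**3)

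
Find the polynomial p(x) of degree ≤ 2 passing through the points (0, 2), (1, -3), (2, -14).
-3*x**2 - 2*x + 2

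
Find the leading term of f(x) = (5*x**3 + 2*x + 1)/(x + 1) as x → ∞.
5*x**2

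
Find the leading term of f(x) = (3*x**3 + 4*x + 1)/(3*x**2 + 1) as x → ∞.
x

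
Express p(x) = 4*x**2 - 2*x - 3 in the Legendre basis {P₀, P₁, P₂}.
(-5/3)P₀ + (-2)P₁ + (8/3)P₂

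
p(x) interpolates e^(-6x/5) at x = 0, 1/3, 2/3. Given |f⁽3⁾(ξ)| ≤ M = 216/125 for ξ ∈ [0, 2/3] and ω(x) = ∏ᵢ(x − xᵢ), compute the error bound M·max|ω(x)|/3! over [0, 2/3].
8*sqrt(3)/3375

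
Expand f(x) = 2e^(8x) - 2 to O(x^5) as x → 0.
16*x + 64*x**2 + 512*x**3/3 + 1024*x**4/3 + O(x**5)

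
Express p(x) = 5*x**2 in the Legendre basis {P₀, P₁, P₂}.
(5/3)P₀ + (10/3)P₂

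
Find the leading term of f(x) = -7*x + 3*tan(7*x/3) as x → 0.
343*x**3/27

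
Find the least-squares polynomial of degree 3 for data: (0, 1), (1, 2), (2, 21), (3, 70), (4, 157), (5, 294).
65/63 + (-967/189)x + (38/9)x² + (46/27)x³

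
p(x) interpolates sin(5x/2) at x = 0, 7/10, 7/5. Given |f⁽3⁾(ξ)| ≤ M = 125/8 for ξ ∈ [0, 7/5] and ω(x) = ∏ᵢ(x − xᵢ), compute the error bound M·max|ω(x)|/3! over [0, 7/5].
343*sqrt(3)/1728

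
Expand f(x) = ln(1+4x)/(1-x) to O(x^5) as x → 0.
4*x - 4*x**2 + 52*x**3/3 - 140*x**4/3 + O(x**5)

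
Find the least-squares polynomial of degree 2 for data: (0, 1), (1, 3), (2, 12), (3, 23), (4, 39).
24/35 + (36/35)x + (15/7)x²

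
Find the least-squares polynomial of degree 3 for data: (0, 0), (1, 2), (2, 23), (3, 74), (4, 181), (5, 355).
-5/42 + (89/252)x + (-7/12)x² + (53/18)x³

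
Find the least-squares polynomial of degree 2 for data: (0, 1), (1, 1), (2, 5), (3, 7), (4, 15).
1 + (-3/5)x + x²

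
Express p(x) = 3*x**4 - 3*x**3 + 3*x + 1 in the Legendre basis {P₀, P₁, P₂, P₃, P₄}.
(8/5)P₀ + (6/5)P₁ + (12/7)P₂ + (-6/5)P₃ + (24/35)P₄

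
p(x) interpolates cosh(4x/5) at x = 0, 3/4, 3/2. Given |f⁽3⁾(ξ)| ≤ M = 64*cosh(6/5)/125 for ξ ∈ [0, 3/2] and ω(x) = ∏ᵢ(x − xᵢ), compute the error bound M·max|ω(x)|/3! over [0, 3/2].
sqrt(3)*cosh(6/5)/125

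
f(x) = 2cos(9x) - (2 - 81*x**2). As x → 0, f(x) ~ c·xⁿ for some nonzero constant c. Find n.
4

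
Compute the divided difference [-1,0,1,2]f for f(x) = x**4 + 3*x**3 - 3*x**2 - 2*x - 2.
5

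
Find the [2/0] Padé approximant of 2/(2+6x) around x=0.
9*x**2 - 3*x + 1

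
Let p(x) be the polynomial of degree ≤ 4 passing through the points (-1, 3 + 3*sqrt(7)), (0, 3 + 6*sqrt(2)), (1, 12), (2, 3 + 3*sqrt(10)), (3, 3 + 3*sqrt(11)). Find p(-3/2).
-315*sqrt(2)/16 - 135*sqrt(10)/32 + 105*sqrt(11)/128 + 945*sqrt(7)/128 + 1893/64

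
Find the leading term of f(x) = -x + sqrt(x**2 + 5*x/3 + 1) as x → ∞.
5/6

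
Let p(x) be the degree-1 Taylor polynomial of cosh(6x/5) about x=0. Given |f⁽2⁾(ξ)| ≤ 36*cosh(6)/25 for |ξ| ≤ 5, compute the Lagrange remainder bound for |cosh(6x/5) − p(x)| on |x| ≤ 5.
18*cosh(6)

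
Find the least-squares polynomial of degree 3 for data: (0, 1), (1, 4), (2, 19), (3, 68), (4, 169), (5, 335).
83/63 + (13/54)x + (-367/252)x² + (319/108)x³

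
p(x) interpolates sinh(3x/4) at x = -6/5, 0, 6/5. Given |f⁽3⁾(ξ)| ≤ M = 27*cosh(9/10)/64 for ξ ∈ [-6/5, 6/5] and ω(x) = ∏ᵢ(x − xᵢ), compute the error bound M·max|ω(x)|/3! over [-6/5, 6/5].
27*sqrt(3)*cosh(9/10)/1000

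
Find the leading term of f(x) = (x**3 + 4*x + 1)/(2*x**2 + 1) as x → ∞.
x/2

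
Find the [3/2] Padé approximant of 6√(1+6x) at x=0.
(81*x**3/2 + 243*x**2/2 + 54*x + 6)/(27*x**2/4 + 6*x + 1)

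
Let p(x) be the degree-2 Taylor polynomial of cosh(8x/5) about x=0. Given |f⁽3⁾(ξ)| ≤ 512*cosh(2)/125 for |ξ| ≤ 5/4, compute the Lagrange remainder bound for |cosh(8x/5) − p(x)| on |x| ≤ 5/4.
4*cosh(2)/3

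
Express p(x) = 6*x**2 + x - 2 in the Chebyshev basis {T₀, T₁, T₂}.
T₀ + T₁ + (3)T₂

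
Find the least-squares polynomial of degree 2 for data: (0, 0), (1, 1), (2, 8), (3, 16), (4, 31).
-2/35 + (-41/70)x + (29/14)x²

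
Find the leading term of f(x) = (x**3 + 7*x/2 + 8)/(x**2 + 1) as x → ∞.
x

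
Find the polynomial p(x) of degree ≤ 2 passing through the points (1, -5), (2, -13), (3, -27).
-3*x**2 + x - 3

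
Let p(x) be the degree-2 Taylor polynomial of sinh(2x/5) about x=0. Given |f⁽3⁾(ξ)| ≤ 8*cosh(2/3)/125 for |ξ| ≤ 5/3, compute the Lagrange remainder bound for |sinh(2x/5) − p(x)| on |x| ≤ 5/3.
4*cosh(2/3)/81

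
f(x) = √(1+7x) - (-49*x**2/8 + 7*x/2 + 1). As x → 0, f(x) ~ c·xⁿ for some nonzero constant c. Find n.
3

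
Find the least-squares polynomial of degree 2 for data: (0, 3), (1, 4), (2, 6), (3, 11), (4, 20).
116/35 + (-93/70)x + (19/14)x²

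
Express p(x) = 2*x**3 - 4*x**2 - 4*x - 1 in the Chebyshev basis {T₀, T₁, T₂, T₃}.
(-3)T₀ + (-5/2)T₁ + (-2)T₂ + (1/2)T₃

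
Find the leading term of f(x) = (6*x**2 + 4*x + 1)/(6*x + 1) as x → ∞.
x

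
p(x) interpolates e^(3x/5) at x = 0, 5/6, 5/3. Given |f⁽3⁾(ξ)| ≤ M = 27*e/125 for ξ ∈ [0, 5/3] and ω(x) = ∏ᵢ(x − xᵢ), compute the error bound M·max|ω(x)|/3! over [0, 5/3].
sqrt(3)*e/216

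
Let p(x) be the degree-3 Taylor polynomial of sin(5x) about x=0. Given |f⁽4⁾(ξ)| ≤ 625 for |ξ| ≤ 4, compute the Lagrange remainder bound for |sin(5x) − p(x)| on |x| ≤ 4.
20000/3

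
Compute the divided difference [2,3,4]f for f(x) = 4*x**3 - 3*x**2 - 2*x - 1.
33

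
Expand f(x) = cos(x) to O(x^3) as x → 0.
1 - x**2/2 + O(x**3)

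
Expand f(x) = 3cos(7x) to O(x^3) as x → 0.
3 - 147*x**2/2 + O(x**3)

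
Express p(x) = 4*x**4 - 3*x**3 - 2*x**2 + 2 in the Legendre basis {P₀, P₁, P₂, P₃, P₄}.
(32/15)P₀ + (-9/5)P₁ + (20/21)P₂ + (-6/5)P₃ + (32/35)P₄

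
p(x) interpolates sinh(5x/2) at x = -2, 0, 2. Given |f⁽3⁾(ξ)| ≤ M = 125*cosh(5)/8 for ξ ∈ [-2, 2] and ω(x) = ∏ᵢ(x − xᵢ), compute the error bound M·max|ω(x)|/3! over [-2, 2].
125*sqrt(3)*cosh(5)/27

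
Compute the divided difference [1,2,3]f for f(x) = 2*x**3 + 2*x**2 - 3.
14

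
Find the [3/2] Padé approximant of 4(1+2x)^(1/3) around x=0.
(224*x**3/405 + 112*x**2/15 + 56*x/5 + 4)/(8*x**2/9 + 32*x/15 + 1)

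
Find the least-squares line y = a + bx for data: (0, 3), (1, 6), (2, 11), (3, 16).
a = 12/5, b = 22/5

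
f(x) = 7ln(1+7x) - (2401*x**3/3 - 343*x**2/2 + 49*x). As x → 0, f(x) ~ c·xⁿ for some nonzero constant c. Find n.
4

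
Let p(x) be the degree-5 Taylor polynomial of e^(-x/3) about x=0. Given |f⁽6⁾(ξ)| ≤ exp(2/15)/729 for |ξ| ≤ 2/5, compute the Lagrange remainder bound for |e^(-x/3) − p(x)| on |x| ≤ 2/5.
4*exp(2/15)/512578125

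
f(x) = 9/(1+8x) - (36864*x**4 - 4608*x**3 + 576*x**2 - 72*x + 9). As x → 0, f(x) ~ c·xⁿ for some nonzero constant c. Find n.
5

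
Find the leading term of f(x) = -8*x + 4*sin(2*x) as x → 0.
-16*x**3/3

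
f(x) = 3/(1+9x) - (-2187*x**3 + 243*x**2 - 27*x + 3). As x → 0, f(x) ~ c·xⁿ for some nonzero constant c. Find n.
4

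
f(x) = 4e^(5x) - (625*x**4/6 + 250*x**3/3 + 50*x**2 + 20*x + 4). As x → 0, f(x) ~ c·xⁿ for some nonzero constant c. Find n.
5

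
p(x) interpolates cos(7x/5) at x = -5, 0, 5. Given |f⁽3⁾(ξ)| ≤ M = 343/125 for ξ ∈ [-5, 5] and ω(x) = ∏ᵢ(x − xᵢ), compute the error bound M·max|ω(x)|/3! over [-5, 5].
343*sqrt(3)/27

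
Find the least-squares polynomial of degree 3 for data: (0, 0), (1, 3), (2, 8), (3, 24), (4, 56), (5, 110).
8/63 + (1093/378)x + (-379/252)x² + (115/108)x³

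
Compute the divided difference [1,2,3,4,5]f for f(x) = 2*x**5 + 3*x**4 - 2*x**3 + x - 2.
33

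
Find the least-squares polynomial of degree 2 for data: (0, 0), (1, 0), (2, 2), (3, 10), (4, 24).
16/35 + (-137/35)x + (17/7)x²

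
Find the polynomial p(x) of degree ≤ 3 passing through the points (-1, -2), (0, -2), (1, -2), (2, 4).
x**3 - x - 2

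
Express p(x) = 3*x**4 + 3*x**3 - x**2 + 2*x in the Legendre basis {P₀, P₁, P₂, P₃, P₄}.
(4/15)P₀ + (19/5)P₁ + (22/21)P₂ + (6/5)P₃ + (24/35)P₄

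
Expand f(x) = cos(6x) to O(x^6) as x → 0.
1 - 18*x**2 + 54*x**4 + O(x**6)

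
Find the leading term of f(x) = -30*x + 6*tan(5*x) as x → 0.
250*x**3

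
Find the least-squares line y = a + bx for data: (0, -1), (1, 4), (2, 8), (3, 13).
a = -9/10, b = 23/5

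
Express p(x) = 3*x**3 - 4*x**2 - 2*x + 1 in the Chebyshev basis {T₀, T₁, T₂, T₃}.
-T₀ + (1/4)T₁ + (-2)T₂ + (3/4)T₃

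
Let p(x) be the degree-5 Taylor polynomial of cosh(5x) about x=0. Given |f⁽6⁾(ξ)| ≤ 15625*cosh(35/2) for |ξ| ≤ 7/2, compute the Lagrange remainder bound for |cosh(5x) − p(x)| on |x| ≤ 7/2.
367653125*cosh(35/2)/9216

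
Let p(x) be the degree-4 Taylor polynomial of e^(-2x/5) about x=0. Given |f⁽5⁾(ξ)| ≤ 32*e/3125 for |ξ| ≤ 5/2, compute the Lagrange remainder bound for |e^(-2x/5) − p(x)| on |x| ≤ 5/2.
e/120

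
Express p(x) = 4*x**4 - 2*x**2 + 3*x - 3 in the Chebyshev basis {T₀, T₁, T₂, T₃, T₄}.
(-5/2)T₀ + (3)T₁ + T₂ + (1/2)T₄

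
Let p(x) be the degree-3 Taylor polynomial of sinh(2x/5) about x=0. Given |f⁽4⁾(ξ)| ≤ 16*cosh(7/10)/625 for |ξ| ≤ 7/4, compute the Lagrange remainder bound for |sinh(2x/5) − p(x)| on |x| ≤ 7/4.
2401*cosh(7/10)/240000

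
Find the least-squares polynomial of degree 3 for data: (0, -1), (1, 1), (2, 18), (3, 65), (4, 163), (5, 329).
-10/9 + (347/189)x + (-148/63)x² + (82/27)x³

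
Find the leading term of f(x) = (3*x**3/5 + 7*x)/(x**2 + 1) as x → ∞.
3*x/5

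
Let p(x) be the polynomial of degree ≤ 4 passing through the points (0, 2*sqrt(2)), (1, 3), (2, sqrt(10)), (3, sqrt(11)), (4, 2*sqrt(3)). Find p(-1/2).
-315/32 - 45*sqrt(11)/32 + 35*sqrt(3)/64 + 315*sqrt(2)/64 + 189*sqrt(10)/64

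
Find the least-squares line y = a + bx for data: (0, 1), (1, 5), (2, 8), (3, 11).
a = 13/10, b = 33/10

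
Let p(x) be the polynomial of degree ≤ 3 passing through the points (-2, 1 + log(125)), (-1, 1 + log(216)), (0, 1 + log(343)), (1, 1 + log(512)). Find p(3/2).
1 + log(226492416*2**(5/8)*3**(15/16)*5**(1/16)*7**(7/16)/4117715)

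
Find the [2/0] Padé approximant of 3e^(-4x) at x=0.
24*x**2 - 12*x + 3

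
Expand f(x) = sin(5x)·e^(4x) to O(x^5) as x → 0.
5*x + 20*x**2 + 115*x**3/6 - 30*x**4 + O(x**5)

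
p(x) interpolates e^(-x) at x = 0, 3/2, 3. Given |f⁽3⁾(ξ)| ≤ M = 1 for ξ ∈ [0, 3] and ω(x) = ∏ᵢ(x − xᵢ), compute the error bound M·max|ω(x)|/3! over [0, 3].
sqrt(3)/8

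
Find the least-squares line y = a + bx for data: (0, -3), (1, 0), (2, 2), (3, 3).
a = -5/2, b = 2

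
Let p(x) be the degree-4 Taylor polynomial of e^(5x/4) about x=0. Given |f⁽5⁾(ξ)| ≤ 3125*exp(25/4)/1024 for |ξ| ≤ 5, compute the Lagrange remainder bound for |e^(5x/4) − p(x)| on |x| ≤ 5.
1953125*exp(25/4)/24576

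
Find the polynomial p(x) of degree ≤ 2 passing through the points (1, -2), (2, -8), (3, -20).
-3*x**2 + 3*x - 2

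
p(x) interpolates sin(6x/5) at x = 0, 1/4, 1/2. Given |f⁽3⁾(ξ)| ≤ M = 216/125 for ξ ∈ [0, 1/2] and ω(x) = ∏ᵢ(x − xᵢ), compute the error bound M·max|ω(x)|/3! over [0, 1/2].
sqrt(3)/1000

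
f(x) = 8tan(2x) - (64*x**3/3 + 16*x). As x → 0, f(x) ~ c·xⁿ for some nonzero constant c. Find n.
5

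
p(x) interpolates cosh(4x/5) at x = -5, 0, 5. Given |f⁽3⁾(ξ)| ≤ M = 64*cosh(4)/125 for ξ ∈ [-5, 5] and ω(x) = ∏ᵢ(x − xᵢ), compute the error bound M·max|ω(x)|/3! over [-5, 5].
64*sqrt(3)*cosh(4)/27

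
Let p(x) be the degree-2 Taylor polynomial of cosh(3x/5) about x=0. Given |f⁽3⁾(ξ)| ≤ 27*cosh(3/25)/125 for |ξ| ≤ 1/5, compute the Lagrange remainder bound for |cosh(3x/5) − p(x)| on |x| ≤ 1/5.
9*cosh(3/25)/31250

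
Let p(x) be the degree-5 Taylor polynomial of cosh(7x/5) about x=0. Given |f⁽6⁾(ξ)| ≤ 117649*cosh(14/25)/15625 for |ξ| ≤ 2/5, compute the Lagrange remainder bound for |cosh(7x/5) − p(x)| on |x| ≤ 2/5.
470596*cosh(14/25)/10986328125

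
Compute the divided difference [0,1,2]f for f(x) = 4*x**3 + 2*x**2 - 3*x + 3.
14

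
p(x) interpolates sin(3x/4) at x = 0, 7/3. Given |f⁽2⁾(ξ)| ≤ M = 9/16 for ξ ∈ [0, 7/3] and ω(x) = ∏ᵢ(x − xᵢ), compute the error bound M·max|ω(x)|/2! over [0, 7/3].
49/128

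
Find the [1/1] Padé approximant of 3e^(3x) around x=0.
(9*x/2 + 3)/(1 - 3*x/2)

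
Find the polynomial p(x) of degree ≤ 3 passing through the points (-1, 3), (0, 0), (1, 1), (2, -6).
-2*x**3 + 2*x**2 + x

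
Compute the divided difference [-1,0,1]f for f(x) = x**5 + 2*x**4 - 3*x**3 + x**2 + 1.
3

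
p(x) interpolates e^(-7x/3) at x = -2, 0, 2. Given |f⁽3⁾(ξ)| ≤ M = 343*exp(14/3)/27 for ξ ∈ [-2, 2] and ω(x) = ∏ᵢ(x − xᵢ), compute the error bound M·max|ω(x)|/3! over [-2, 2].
2744*sqrt(3)*exp(14/3)/729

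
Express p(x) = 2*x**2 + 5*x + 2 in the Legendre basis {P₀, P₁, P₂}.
(8/3)P₀ + (5)P₁ + (4/3)P₂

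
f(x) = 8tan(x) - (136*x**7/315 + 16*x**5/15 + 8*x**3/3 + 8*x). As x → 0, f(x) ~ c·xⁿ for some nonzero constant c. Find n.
9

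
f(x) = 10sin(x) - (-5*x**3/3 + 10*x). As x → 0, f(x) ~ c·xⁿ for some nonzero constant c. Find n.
5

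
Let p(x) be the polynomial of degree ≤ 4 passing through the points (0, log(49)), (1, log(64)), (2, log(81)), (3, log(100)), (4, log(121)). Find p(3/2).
-5*log(10)/16 - 5*log(7)/64 + 3*log(11)/64 + 45*log(2)/16 + 45*log(3)/16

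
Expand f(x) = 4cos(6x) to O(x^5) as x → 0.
4 - 72*x**2 + 216*x**4 + O(x**5)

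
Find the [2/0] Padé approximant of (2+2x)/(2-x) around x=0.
3*x**2/4 + 3*x/2 + 1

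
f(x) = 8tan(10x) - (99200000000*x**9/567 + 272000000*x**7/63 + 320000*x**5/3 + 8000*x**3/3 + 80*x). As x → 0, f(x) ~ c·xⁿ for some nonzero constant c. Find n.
11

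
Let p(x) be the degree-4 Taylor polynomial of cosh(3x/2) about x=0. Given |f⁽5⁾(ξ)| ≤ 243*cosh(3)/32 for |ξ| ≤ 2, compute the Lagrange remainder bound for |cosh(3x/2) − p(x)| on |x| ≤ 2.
81*cosh(3)/40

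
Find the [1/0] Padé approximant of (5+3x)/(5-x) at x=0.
4*x/5 + 1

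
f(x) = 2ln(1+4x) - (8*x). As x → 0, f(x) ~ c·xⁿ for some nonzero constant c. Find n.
2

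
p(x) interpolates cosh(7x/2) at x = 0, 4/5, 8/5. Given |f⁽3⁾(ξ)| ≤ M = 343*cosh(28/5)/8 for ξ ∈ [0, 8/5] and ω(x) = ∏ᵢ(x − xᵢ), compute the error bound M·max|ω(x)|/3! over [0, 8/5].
2744*sqrt(3)*cosh(28/5)/3375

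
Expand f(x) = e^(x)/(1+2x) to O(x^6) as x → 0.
1 - x + 5*x**2/2 - 29*x**3/6 + 233*x**4/24 - 2329*x**5/120 + O(x**6)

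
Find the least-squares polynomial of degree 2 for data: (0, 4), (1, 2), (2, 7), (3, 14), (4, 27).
132/35 + (-117/35)x + (16/7)x²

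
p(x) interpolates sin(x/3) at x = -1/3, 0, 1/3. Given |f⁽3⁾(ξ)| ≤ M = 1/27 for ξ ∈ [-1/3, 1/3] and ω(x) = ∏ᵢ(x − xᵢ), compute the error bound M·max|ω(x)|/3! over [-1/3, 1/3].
sqrt(3)/19683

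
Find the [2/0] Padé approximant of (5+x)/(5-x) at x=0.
2*x**2/25 + 2*x/5 + 1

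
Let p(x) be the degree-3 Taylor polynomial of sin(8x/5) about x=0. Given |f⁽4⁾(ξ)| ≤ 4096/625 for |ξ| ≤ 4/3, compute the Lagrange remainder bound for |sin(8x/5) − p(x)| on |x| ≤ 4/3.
131072/151875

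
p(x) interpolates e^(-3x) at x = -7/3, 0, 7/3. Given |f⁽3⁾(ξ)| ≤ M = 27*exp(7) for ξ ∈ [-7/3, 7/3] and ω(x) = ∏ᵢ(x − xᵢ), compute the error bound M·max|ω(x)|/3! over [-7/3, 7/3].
343*sqrt(3)*exp(7)/27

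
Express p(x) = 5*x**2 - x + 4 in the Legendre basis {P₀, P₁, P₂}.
(17/3)P₀ - P₁ + (10/3)P₂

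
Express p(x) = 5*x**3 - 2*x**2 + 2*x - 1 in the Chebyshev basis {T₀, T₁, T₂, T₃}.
(-2)T₀ + (23/4)T₁ - T₂ + (5/4)T₃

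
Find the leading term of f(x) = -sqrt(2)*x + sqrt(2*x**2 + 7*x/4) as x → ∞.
7*sqrt(2)/16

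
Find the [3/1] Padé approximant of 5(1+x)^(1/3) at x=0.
(-5*x**3/81 + 5*x**2/9 + 5*x + 5)/(2*x/3 + 1)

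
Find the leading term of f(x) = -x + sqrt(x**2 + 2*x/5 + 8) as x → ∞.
1/5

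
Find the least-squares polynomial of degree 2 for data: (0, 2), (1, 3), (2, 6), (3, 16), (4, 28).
15/7 + (-25/14)x + (29/14)x²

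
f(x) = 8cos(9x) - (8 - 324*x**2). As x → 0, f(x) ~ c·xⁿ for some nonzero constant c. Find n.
4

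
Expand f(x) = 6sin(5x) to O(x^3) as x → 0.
30*x + O(x**3)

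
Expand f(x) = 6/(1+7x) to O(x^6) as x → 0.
6 - 42*x + 294*x**2 - 2058*x**3 + 14406*x**4 - 100842*x**5 + O(x**6)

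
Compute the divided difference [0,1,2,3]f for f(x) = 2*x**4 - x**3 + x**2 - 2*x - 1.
11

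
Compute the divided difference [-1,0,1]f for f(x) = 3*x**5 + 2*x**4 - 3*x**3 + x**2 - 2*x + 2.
3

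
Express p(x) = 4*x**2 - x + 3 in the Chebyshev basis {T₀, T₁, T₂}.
(5)T₀ - T₁ + (2)T₂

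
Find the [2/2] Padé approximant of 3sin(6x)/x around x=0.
(18 - 378*x**2/5)/(9*x**2/5 + 1)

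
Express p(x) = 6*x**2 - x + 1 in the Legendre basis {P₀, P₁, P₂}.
(3)P₀ - P₁ + (4)P₂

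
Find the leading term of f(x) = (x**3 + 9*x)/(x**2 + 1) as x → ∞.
x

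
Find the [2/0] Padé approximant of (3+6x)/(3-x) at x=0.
7*x**2/9 + 7*x/3 + 1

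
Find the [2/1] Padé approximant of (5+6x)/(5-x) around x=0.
(6*x/5 + 1)/(1 - x/5)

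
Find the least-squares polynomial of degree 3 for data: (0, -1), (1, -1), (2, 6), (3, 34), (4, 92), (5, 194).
-121/126 + (-173/756)x + (-71/36)x² + (53/27)x³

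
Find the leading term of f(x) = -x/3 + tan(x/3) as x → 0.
x**3/81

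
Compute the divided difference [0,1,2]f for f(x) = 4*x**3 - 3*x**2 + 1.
9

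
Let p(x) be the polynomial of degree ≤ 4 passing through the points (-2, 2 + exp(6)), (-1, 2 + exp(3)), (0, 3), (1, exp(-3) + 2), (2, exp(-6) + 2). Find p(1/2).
(-5 + 60*exp(3) + (-20*exp(3) + 346 + 3*exp(6))*exp(6))*exp(-6)/128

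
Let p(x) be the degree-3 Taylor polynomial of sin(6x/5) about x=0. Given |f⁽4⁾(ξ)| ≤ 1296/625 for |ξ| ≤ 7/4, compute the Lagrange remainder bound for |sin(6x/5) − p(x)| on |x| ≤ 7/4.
64827/80000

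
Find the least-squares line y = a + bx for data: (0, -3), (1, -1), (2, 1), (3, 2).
a = -14/5, b = 17/10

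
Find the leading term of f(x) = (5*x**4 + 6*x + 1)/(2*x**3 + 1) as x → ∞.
5*x/2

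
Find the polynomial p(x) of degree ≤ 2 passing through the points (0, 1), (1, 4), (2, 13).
3*x**2 + 1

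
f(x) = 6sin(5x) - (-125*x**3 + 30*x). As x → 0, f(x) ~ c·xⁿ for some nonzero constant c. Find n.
5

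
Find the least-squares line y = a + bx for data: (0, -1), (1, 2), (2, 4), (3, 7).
a = -9/10, b = 13/5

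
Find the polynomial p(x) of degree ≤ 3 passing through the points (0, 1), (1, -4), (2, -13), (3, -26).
-2*x**2 - 3*x + 1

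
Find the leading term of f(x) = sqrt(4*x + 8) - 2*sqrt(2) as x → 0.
sqrt(2)*x/2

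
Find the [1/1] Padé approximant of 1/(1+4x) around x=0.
1/(4*x + 1)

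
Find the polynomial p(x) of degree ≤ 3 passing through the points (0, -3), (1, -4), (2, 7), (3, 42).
2*x**3 - 3*x - 3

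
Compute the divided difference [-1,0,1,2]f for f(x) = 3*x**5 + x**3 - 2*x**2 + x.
16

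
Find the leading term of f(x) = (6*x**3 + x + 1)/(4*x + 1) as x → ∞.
3*x**2/2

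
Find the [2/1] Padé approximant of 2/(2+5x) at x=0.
1/(5*x/2 + 1)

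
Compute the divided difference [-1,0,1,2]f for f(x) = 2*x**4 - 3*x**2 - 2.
4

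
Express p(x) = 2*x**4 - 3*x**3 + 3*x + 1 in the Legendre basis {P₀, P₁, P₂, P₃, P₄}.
(7/5)P₀ + (6/5)P₁ + (8/7)P₂ + (-6/5)P₃ + (16/35)P₄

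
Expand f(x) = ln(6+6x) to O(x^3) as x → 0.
log(6) + x - x**2/2 + O(x**3)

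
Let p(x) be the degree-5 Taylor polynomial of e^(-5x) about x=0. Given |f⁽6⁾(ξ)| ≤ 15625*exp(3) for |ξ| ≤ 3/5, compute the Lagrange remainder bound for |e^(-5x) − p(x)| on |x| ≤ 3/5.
81*exp(3)/80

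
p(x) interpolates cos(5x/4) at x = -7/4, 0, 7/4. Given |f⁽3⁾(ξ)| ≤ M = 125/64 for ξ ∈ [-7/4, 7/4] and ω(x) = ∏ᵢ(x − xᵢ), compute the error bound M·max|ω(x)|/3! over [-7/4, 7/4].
42875*sqrt(3)/110592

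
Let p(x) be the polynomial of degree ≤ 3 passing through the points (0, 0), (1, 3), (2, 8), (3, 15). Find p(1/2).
5/4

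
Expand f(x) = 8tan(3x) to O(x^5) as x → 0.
24*x + 72*x**3 + O(x**5)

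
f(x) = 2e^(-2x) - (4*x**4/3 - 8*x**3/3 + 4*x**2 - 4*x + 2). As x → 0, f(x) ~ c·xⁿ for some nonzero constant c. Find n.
5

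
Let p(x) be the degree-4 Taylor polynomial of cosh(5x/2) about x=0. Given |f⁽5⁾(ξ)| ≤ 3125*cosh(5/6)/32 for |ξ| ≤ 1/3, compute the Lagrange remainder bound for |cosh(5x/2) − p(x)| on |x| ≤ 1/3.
625*cosh(5/6)/186624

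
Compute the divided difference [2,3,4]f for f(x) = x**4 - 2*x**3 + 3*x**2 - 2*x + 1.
40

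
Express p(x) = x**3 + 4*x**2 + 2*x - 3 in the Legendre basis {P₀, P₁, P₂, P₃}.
(-5/3)P₀ + (13/5)P₁ + (8/3)P₂ + (2/5)P₃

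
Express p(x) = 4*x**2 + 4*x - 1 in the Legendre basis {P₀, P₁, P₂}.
(1/3)P₀ + (4)P₁ + (8/3)P₂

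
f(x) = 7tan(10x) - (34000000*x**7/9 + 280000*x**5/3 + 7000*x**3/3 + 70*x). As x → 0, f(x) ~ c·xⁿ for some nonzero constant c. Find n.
9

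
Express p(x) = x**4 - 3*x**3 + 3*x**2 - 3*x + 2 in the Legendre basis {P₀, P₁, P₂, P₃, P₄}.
(16/5)P₀ + (-24/5)P₁ + (18/7)P₂ + (-6/5)P₃ + (8/35)P₄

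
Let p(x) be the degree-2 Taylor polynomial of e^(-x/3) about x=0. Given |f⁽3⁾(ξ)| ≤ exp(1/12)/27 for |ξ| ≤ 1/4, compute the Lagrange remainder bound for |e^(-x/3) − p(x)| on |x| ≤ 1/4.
exp(1/12)/10368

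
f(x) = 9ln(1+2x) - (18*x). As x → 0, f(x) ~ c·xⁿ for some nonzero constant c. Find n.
2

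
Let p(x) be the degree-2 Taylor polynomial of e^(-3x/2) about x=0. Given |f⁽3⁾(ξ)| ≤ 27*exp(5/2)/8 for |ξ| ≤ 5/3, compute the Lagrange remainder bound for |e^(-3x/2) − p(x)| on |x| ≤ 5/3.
125*exp(5/2)/48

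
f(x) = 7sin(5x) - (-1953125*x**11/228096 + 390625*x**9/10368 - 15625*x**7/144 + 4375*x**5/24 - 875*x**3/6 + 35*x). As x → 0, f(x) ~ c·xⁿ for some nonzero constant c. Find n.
13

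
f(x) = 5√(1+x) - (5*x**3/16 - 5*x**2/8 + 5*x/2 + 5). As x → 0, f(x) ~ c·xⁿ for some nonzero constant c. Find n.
4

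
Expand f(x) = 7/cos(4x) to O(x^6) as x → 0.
7 + 56*x**2 + 1120*x**4/3 + O(x**6)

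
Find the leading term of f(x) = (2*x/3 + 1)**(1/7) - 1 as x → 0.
2*x/21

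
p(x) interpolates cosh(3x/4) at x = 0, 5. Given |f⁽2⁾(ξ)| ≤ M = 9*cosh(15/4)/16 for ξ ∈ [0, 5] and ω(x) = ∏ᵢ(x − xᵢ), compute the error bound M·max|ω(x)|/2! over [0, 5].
225*cosh(15/4)/128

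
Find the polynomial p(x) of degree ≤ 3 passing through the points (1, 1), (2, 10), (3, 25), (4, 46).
3*x**2 - 2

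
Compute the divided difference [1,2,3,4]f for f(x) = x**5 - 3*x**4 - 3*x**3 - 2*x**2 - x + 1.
32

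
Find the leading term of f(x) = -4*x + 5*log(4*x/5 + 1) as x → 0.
-8*x**2/5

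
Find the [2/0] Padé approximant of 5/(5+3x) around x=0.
9*x**2/25 - 3*x/5 + 1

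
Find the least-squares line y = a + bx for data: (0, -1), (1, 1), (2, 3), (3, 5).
a = -1, b = 2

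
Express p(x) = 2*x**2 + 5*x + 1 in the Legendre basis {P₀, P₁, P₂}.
(5/3)P₀ + (5)P₁ + (4/3)P₂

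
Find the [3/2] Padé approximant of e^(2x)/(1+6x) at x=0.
(2644*x**3/7545 + 2553*x**2/2515 + 3792*x/2515 + 1)/(-7429*x**2/2515 + 13852*x/2515 + 1)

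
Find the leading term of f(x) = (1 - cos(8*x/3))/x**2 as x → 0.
32/9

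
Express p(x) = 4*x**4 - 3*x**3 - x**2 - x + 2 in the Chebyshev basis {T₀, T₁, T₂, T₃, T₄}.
(3)T₀ + (-13/4)T₁ + (3/2)T₂ + (-3/4)T₃ + (1/2)T₄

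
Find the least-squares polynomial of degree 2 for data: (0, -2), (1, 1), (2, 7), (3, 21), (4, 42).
-53/35 + (-62/35)x + (22/7)x²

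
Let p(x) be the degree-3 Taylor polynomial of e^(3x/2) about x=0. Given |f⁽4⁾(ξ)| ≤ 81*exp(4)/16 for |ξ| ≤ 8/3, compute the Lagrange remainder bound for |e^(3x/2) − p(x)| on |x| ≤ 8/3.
32*exp(4)/3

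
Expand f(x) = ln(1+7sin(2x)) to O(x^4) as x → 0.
14*x - 98*x**2 + 2716*x**3/3 + O(x**4)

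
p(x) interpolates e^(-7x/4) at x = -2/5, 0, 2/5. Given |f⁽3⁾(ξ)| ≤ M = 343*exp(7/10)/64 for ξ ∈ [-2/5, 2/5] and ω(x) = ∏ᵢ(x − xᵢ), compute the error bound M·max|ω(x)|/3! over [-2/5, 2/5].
343*sqrt(3)*exp(7/10)/27000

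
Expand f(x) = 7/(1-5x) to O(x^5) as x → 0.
7 + 35*x + 175*x**2 + 875*x**3 + 4375*x**4 + O(x**5)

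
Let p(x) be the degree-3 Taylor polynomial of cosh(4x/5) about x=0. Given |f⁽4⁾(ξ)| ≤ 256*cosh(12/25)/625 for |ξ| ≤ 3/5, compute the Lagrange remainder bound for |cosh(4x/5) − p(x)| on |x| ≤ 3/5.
864*cosh(12/25)/390625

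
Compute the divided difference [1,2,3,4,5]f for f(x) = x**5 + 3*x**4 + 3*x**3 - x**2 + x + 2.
18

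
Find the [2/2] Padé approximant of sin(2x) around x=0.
2*x/(2*x**2/3 + 1)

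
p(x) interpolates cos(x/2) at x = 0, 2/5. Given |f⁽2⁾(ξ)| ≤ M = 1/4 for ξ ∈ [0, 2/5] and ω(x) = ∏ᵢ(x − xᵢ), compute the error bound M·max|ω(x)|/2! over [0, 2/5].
1/200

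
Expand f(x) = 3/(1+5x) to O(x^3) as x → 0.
3 - 15*x + 75*x**2 + O(x**3)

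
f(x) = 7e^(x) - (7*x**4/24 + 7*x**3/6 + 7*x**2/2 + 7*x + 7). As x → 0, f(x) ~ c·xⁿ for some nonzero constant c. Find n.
5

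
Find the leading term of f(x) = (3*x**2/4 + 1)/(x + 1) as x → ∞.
3*x/4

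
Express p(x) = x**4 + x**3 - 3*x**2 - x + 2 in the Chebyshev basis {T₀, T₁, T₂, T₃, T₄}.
(7/8)T₀ + (-1/4)T₁ - T₂ + (1/4)T₃ + (1/8)T₄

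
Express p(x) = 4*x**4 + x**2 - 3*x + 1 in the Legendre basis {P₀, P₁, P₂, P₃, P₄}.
(32/15)P₀ + (-3)P₁ + (62/21)P₂ + (32/35)P₄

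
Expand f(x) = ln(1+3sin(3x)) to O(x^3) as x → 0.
9*x - 81*x**2/2 + O(x**3)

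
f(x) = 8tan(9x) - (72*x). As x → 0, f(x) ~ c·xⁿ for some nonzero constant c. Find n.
3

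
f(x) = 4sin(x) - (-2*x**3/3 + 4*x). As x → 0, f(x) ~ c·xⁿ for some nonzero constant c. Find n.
5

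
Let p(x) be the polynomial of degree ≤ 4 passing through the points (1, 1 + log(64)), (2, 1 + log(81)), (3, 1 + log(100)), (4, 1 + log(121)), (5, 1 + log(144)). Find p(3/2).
1 + log(81*11**(7/16)*2**(25/64)*3**(19/64)*5**(29/32)/25)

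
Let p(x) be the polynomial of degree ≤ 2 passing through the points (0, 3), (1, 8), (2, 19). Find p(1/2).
19/4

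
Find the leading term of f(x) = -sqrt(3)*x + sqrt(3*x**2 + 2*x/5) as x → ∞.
sqrt(3)/15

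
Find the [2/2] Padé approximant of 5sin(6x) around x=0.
30*x/(6*x**2 + 1)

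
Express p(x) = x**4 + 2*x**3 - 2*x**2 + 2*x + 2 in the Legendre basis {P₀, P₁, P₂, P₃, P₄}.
(23/15)P₀ + (16/5)P₁ + (-16/21)P₂ + (4/5)P₃ + (8/35)P₄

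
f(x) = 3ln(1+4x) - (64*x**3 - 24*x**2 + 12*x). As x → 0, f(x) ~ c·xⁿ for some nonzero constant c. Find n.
4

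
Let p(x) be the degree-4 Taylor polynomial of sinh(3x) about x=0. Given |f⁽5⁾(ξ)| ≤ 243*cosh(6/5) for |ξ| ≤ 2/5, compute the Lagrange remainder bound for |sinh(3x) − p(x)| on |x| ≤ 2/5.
324*cosh(6/5)/15625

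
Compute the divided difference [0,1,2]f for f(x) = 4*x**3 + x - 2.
12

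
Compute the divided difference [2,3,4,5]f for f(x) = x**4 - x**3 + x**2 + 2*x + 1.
13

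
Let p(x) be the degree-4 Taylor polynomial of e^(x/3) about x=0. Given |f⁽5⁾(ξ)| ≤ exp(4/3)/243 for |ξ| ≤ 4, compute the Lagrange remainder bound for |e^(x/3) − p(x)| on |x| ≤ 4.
128*exp(4/3)/3645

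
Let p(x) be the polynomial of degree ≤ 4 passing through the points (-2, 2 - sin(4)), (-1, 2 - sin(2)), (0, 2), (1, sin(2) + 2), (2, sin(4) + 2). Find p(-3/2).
-7*sin(2)/8 - 5*sin(4)/16 + 2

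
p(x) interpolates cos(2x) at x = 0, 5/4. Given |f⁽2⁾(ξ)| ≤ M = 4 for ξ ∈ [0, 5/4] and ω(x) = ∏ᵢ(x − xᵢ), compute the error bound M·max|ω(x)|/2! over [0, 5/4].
25/32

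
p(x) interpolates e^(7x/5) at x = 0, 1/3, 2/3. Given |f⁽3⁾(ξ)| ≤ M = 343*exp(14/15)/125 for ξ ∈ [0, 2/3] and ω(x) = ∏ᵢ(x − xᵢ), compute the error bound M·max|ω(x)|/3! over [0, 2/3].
343*sqrt(3)*exp(14/15)/91125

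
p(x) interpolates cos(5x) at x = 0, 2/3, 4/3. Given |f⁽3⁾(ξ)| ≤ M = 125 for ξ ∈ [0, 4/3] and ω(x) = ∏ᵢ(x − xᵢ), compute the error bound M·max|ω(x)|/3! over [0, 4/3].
1000*sqrt(3)/729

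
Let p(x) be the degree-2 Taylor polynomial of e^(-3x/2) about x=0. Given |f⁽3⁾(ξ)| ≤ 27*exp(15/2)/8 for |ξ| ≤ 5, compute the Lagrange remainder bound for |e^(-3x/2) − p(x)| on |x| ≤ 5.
1125*exp(15/2)/16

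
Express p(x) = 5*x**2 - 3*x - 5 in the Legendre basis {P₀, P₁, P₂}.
(-10/3)P₀ + (-3)P₁ + (10/3)P₂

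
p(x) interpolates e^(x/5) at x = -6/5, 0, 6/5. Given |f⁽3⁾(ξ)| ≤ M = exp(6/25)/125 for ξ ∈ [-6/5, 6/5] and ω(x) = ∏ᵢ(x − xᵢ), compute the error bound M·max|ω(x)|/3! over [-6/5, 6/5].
8*sqrt(3)*exp(6/25)/15625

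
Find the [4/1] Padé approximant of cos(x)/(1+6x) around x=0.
(x**4/24 - x**2/2 + 1)/(6*x + 1)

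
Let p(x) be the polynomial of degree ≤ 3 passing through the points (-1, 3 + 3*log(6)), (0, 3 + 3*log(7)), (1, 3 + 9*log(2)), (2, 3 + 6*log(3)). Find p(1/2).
3 + log(112*2**(7/8)*3**(7/16)*7**(11/16)/3)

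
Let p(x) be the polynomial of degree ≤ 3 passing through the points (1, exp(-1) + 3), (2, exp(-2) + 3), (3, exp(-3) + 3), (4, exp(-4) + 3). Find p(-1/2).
(-189*exp(2) - 35 + 135*e + 105*exp(3) + 48*exp(4))*exp(-4)/16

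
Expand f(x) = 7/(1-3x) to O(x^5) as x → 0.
7 + 21*x + 63*x**2 + 189*x**3 + 567*x**4 + O(x**5)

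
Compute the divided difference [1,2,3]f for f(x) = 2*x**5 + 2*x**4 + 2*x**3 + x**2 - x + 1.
243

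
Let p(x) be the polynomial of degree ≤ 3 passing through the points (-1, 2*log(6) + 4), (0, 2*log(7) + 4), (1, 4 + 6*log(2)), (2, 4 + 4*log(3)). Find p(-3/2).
log(110592*2**(1/4)*3**(1/8)*7**(5/8)/16807) + 4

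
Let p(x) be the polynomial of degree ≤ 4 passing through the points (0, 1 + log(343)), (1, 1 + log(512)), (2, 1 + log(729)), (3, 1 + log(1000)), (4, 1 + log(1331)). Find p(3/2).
1 + log(648*11**(9/128)*2**(3/4)*3**(7/32)*5**(17/32)*7**(113/128)/35)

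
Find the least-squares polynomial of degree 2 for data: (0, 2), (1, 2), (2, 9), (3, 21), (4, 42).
74/35 + (-247/70)x + (47/14)x²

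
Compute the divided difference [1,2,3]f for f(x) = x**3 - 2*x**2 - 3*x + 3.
4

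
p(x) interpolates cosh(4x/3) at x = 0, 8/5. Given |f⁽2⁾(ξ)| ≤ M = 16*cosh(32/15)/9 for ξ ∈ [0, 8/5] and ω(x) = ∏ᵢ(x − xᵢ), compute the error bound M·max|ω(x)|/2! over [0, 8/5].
128*cosh(32/15)/225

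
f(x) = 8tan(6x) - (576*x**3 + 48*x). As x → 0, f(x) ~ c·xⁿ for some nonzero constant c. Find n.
5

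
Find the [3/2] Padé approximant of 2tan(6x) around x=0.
(-144*x**3/5 + 12*x)/(1 - 72*x**2/5)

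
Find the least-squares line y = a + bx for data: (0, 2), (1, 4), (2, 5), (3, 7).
a = 21/10, b = 8/5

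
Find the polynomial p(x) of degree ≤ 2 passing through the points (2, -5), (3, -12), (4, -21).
-x**2 - 2*x + 3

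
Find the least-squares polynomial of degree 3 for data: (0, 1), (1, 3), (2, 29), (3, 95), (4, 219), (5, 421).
6/7 + (-39/14)x + (33/14)x² + (3)x³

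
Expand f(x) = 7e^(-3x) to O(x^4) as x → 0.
7 - 21*x + 63*x**2/2 - 63*x**3/2 + O(x**4)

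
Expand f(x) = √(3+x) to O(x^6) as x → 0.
sqrt(3) + sqrt(3)*x/6 - sqrt(3)*x**2/72 + sqrt(3)*x**3/432 - 5*sqrt(3)*x**4/10368 + 7*sqrt(3)*x**5/62208 + O(x**6)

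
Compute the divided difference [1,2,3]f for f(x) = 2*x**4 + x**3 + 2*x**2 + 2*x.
58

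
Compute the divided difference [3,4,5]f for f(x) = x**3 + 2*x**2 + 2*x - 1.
14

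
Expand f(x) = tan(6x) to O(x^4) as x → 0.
6*x + 72*x**3 + O(x**4)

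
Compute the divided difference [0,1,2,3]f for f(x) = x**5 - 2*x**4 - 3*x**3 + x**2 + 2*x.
10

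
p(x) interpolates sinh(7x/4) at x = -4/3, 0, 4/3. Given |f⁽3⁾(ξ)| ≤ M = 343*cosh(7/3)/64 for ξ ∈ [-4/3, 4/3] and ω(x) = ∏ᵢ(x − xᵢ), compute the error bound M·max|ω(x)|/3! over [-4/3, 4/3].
343*sqrt(3)*cosh(7/3)/729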